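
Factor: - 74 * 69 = -2^1*3^1 * 23^1 * 37^1 = - 5106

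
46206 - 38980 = 7226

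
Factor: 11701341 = 3^4 * 144461^1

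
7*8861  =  62027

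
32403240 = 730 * 44388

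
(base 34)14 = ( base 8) 46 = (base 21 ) 1H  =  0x26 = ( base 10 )38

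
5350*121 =647350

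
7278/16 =3639/8= 454.88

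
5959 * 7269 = 43315971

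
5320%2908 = 2412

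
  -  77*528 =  - 40656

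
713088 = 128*5571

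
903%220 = 23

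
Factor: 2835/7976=2^( - 3)*3^4*5^1*7^1*997^ ( - 1)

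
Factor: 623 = 7^1*89^1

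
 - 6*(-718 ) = 4308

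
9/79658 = 9/79658 = 0.00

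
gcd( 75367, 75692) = 1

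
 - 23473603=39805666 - 63279269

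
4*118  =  472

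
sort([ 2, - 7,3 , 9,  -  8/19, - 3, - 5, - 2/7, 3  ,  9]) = [-7,-5,  -  3, - 8/19, - 2/7,2, 3,  3,9, 9]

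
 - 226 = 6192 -6418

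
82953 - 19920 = 63033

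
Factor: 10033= 79^1*127^1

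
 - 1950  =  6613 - 8563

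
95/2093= 95/2093 = 0.05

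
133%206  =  133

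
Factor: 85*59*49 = 245735   =  5^1*7^2*17^1*59^1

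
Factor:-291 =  -3^1* 97^1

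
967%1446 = 967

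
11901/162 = 73 + 25/54= 73.46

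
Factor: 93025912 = 2^3*7^2*307^1*773^1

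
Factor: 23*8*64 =2^9*23^1=11776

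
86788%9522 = 1090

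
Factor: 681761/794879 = 29^1*23509^1*794879^(-1)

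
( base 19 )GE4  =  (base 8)13636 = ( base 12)35ba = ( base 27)87P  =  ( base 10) 6046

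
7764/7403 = 7764/7403= 1.05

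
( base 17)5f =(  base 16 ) 64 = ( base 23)48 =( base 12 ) 84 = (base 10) 100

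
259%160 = 99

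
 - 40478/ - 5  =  8095 + 3/5 = 8095.60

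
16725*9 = 150525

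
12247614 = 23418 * 523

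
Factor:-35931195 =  - 3^5 *5^1 * 29573^1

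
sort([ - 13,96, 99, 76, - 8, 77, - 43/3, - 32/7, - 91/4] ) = [ - 91/4,  -  43/3, - 13, - 8, - 32/7,76, 77,96,99]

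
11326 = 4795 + 6531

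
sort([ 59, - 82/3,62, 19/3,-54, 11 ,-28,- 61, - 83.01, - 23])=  [ - 83.01, - 61, - 54, - 28,-82/3 , - 23, 19/3,11, 59, 62 ]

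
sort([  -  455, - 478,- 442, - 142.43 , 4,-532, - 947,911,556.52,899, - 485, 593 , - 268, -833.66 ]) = [  -  947 , - 833.66,- 532, - 485,-478, - 455 ,  -  442, - 268, - 142.43,  4,556.52 , 593, 899,911]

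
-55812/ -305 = 55812/305 = 182.99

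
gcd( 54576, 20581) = 1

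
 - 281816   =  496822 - 778638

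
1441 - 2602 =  - 1161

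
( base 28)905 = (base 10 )7061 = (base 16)1b95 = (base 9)10615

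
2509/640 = 3 + 589/640=   3.92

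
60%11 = 5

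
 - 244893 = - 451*543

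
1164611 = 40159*29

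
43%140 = 43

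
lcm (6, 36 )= 36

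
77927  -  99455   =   - 21528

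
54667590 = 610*89619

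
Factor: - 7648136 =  - 2^3*359^1*2663^1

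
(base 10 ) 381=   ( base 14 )1D3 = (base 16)17D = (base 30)CL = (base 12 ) 279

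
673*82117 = 55264741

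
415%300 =115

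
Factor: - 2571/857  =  -3=- 3^1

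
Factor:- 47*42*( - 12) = 2^3*3^2*7^1*47^1 =23688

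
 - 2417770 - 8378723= -10796493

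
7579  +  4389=11968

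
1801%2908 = 1801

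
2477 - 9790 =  - 7313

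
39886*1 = 39886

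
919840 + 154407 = 1074247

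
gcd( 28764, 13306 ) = 2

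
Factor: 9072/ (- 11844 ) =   -  2^2*3^2*47^(-1 ) =- 36/47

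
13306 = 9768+3538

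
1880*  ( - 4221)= - 7935480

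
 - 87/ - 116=3/4=   0.75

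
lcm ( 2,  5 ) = 10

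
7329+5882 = 13211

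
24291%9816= 4659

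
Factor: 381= 3^1*127^1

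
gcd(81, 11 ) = 1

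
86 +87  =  173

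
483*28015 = 13531245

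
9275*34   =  315350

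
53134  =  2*26567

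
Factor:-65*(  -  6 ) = 390= 2^1 * 3^1*5^1*13^1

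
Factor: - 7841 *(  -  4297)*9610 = 323787586970 = 2^1*5^1*31^2*4297^1*7841^1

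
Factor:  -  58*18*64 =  - 2^8 * 3^2*29^1 = - 66816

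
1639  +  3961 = 5600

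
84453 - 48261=36192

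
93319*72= 6718968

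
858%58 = 46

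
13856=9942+3914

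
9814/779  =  9814/779  =  12.60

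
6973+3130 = 10103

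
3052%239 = 184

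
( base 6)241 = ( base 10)97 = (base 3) 10121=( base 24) 41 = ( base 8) 141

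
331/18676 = 331/18676 = 0.02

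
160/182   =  80/91 = 0.88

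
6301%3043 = 215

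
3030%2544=486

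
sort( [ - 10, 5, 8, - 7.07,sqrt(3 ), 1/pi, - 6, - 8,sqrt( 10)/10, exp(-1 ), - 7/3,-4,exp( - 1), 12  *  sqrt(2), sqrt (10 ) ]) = [-10,-8, - 7.07,-6, - 4, - 7/3, sqrt(10)/10, 1/pi,  exp( - 1), exp ( - 1 ), sqrt (3), sqrt(10 ),5,  8,  12 * sqrt( 2)] 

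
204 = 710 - 506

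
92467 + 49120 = 141587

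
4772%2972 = 1800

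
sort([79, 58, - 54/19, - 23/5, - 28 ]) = [- 28, - 23/5, - 54/19,58, 79]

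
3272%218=2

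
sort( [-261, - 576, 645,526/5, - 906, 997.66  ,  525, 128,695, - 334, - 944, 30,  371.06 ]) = [ - 944, -906,-576, - 334, - 261,30,  526/5,128, 371.06 , 525,645,695,  997.66] 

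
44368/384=115 + 13/24 = 115.54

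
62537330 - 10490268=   52047062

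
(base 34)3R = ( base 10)129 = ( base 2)10000001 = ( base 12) A9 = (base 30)49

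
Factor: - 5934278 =  -  2^1*7^1 * 557^1*761^1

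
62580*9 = 563220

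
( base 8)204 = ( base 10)132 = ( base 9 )156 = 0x84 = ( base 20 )6C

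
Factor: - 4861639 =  - 61^1*79699^1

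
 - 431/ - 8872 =431/8872 = 0.05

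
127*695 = 88265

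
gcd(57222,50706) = 18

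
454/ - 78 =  - 6 + 7/39 = - 5.82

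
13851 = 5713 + 8138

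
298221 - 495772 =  - 197551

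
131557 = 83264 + 48293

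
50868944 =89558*568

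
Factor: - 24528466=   -  2^1*61^1 * 107^1*1879^1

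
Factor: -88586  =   - 2^1*44293^1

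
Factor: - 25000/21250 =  - 2^2*5^1*  17^( - 1) = -20/17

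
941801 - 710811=230990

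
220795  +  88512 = 309307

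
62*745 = 46190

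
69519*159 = 11053521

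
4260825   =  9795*435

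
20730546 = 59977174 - 39246628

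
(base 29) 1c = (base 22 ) 1J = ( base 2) 101001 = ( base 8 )51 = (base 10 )41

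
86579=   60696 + 25883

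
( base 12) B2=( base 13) a4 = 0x86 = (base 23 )5j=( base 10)134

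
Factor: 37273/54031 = 71^( - 1)*761^( - 1 )*37273^1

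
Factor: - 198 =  - 2^1*3^2*11^1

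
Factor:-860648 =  - 2^3*107581^1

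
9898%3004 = 886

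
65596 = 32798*2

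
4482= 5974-1492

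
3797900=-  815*(- 4660)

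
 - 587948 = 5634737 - 6222685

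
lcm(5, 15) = 15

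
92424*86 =7948464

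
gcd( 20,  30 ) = 10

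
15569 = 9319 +6250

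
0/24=0=0.00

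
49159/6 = 8193 + 1/6=8193.17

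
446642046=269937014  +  176705032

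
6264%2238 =1788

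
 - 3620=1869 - 5489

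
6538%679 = 427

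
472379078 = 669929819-197550741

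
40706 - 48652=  - 7946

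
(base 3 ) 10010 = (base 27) 33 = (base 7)150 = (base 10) 84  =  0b1010100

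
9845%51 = 2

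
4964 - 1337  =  3627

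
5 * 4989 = 24945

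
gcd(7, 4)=1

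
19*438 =8322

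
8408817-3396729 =5012088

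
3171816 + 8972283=12144099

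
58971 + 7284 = 66255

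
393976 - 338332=55644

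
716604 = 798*898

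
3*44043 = 132129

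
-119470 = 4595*( - 26)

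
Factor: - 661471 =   -  269^1*2459^1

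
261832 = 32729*8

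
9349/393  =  9349/393 = 23.79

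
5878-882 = 4996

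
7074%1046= 798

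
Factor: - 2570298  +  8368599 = 5798301=3^1 * 197^1 * 9811^1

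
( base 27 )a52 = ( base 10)7427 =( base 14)29c7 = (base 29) 8o3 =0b1110100000011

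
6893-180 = 6713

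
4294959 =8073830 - 3778871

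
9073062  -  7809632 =1263430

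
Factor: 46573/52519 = 29^( - 1)*1811^ ( - 1)*46573^1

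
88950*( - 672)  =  -59774400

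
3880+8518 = 12398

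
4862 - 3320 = 1542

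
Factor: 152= 2^3 *19^1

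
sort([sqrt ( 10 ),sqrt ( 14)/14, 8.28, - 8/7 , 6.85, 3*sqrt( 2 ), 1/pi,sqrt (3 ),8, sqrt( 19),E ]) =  [ - 8/7,  sqrt(14)/14, 1/pi, sqrt( 3 ),E,sqrt( 10),3 * sqrt(2),sqrt( 19), 6.85,  8,8.28] 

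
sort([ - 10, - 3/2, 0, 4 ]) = [ - 10, - 3/2  ,  0,  4 ] 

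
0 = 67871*0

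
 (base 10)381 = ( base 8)575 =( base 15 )1a6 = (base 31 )c9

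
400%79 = 5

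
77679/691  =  112+287/691= 112.42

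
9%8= 1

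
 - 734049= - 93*7893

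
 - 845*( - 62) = 52390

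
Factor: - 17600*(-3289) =57886400  =  2^6*5^2*11^2*13^1*23^1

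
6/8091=2/2697 = 0.00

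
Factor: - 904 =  - 2^3*113^1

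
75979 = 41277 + 34702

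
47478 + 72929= 120407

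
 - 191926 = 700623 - 892549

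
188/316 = 47/79 = 0.59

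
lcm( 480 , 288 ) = 1440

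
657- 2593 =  - 1936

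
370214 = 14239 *26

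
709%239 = 231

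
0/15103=0 = 0.00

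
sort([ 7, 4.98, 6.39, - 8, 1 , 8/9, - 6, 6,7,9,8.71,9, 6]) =[-8,-6, 8/9, 1 , 4.98,6, 6,6.39, 7, 7,8.71 , 9,9 ] 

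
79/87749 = 79/87749 = 0.00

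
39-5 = 34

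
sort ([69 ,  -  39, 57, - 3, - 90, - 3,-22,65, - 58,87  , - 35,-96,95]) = [ - 96,- 90, - 58, - 39,  -  35,  -  22,  -  3, - 3,57,65, 69,87,  95 ] 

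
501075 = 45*11135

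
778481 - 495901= 282580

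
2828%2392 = 436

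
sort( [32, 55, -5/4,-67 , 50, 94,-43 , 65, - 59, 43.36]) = [ - 67, - 59, - 43 , - 5/4,  32,  43.36, 50, 55, 65, 94] 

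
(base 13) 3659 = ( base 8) 16777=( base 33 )71n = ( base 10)7679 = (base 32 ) 7fv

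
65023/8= 8127 + 7/8 = 8127.88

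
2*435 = 870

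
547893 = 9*60877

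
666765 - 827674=  -  160909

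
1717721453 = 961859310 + 755862143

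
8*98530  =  788240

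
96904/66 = 48452/33  =  1468.24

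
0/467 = 0 = 0.00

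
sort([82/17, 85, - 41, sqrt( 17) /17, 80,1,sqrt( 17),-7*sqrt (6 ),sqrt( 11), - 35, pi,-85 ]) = [ - 85,  -  41, - 35, - 7 * sqrt( 6), sqrt( 17) /17, 1,pi, sqrt( 11 ), sqrt( 17 ), 82/17, 80, 85] 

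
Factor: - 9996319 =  - 113^1* 88463^1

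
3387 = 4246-859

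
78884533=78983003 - 98470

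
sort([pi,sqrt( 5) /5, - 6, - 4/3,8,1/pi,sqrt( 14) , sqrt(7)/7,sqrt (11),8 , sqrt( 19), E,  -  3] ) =[-6, - 3, - 4/3,1/pi,sqrt( 7 )/7, sqrt( 5)/5, E,pi,sqrt( 11),sqrt( 14) , sqrt( 19),8, 8]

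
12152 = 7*1736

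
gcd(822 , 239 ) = 1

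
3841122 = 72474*53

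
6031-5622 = 409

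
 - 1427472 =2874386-4301858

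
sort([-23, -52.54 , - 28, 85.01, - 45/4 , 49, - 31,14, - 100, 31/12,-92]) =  [-100, - 92, - 52.54, - 31, - 28, - 23, - 45/4, 31/12, 14, 49, 85.01]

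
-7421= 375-7796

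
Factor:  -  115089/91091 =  - 681/539=- 3^1*7^( - 2)*11^( - 1 )*227^1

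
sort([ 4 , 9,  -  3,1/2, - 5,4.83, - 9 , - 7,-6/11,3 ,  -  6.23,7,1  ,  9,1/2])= [ - 9, - 7, - 6.23, - 5,  -  3,  -  6/11, 1/2,1/2,1,3,4, 4.83, 7,9,9 ] 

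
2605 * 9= 23445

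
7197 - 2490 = 4707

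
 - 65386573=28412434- 93799007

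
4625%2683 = 1942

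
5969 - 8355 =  - 2386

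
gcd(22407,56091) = 21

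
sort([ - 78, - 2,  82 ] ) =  [ - 78,  -  2,82]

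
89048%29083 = 1799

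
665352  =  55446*12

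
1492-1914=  - 422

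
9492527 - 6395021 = 3097506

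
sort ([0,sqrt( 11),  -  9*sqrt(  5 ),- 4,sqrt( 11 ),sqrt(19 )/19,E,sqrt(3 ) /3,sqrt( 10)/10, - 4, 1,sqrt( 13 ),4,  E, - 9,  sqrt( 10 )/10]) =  [ -9*sqrt( 5),-9, - 4, - 4, 0,  sqrt( 19 )/19 , sqrt( 10 ) /10, sqrt( 10) /10,sqrt( 3 ) /3  ,  1, E, E, sqrt(11),sqrt(11),sqrt( 13 ),  4]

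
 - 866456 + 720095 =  -146361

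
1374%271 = 19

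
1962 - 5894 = -3932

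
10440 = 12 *870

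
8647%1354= 523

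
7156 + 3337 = 10493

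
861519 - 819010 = 42509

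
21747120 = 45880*474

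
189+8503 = 8692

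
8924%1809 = 1688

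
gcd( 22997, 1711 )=29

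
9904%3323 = 3258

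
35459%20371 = 15088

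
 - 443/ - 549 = 443/549 = 0.81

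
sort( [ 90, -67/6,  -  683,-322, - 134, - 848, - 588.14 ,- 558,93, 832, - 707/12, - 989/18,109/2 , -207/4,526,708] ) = [ - 848, - 683, - 588.14,  -  558,-322, - 134, - 707/12, - 989/18, - 207/4,-67/6, 109/2, 90,93, 526,708,832]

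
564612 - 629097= - 64485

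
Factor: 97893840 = 2^4*3^1*5^1*11^2*3371^1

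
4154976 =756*5496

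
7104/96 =74=74.00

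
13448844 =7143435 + 6305409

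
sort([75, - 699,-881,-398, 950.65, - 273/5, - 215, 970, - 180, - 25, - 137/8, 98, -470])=[ - 881, - 699,-470, - 398,-215, - 180, - 273/5, - 25,  -  137/8, 75, 98,  950.65, 970 ] 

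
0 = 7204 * 0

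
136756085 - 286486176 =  - 149730091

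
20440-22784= - 2344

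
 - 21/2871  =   - 7/957 = - 0.01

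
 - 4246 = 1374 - 5620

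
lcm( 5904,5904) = 5904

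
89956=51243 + 38713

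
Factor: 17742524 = 2^2*4435631^1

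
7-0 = 7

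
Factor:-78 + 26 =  - 2^2 * 13^1 = - 52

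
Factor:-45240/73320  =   - 29^1*47^( - 1) = - 29/47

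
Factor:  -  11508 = -2^2*3^1 * 7^1*137^1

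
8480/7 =1211 + 3/7  =  1211.43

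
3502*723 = 2531946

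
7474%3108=1258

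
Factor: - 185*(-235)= 43475 = 5^2*37^1*47^1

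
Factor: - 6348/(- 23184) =2^(- 2 )*3^ (-1)  *7^( - 1 )*23^1 =23/84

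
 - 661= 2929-3590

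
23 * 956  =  21988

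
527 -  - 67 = 594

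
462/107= 4 + 34/107=4.32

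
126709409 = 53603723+73105686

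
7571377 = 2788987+4782390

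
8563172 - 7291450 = 1271722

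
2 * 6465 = 12930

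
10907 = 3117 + 7790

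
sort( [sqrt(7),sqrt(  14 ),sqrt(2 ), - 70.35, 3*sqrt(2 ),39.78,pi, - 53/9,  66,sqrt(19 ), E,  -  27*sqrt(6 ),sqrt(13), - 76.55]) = [ - 76.55, - 70.35, - 27*sqrt(6 ), - 53/9 , sqrt(2),sqrt(7) , E,pi, sqrt( 13),  sqrt(14) , 3 * sqrt( 2 ),sqrt( 19 ),39.78,66]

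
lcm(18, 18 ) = 18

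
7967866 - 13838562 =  - 5870696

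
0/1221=0=0.00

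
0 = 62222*0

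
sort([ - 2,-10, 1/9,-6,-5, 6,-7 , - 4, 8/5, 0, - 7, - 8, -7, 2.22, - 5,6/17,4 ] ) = [ -10, - 8, -7, - 7,-7, -6 ,-5, -5,-4,- 2, 0, 1/9, 6/17,  8/5, 2.22,4, 6 ] 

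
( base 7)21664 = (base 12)3211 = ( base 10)5485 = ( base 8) 12555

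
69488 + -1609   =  67879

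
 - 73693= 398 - 74091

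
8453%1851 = 1049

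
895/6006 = 895/6006= 0.15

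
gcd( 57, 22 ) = 1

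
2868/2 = 1434 =1434.00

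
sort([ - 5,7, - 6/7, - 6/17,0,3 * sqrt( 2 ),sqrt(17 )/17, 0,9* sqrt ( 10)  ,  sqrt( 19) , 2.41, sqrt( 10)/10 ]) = [ - 5, - 6/7, - 6/17, 0 , 0,sqrt( 17) /17, sqrt( 10) /10,2.41,  3*sqrt( 2), sqrt( 19),7, 9 * sqrt( 10) ] 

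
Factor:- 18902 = -2^1*13^1*727^1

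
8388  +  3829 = 12217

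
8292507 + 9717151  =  18009658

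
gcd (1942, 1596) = 2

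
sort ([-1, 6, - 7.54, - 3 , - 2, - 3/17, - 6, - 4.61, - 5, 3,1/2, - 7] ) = [  -  7.54, - 7, - 6, - 5, - 4.61, - 3,-2,-1, - 3/17,  1/2, 3, 6]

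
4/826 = 2/413 = 0.00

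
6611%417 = 356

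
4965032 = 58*85604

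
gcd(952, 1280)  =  8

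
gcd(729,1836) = 27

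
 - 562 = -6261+5699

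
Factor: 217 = 7^1*31^1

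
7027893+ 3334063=10361956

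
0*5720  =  0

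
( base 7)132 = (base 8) 110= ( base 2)1001000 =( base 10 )72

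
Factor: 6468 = 2^2*3^1* 7^2*11^1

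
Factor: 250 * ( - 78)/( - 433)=19500/433=2^2  *  3^1*5^3*13^1*433^( - 1)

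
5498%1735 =293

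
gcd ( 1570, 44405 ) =5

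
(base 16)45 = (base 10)69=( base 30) 29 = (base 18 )3F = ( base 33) 23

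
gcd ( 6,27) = 3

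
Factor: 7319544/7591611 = 2439848/2530537=2^3*89^( - 1)*28433^ ( - 1)*304981^1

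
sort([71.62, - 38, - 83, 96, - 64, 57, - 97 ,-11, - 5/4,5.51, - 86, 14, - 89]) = [ - 97, - 89,  -  86,-83, - 64, - 38, - 11, - 5/4,5.51,14,57,71.62,96]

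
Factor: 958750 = 2^1 *5^4*13^1*59^1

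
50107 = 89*563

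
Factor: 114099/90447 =7^( - 1)*59^( - 1)*521^1 = 521/413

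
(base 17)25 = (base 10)39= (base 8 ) 47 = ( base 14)2B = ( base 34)15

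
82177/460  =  178 + 297/460 = 178.65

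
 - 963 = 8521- 9484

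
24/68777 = 24/68777 = 0.00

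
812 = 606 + 206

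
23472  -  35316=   - 11844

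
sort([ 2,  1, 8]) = [1,2, 8]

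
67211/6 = 67211/6 = 11201.83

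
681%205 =66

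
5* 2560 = 12800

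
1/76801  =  1/76801 = 0.00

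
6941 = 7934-993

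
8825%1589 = 880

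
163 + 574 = 737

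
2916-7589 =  - 4673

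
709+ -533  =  176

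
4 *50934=203736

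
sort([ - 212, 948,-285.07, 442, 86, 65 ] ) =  [ - 285.07,-212,65, 86,  442, 948]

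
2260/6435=452/1287 = 0.35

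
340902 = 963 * 354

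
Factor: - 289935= - 3^2 *5^1*17^1*379^1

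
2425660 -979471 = 1446189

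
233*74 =17242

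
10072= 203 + 9869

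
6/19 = 6/19 = 0.32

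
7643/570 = 7643/570 = 13.41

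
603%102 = 93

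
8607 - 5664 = 2943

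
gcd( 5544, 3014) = 22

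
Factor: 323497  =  59^1*5483^1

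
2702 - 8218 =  - 5516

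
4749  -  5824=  - 1075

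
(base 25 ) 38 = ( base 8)123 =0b1010011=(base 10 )83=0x53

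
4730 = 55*86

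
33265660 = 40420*823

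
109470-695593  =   - 586123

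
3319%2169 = 1150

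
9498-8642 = 856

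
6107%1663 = 1118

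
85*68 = 5780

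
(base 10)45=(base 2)101101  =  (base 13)36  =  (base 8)55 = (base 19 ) 27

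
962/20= 48 + 1/10 = 48.10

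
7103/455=15 + 278/455 = 15.61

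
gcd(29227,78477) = 1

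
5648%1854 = 86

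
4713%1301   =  810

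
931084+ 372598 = 1303682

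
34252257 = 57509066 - 23256809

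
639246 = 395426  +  243820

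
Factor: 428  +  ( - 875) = -447 = - 3^1 * 149^1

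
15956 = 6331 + 9625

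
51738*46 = 2379948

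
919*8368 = 7690192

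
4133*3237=13378521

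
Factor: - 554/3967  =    -  2^1*277^1*3967^( - 1 )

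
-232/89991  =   - 1 + 89759/89991 = -0.00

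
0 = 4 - 4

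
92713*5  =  463565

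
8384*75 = 628800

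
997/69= 997/69= 14.45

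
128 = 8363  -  8235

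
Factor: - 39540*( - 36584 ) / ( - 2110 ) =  - 144653136/211 = -2^4*3^1*17^1*211^( - 1 )*269^1 * 659^1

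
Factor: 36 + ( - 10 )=26= 2^1*13^1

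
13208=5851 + 7357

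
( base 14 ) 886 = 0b11010010110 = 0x696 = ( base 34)1FK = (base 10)1686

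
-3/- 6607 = 3/6607 =0.00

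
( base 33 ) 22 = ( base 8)104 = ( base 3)2112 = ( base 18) 3e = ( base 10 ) 68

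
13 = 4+9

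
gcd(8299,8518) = 1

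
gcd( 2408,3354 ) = 86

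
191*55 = 10505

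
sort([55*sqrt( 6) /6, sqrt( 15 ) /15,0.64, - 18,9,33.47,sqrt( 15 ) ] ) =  [ - 18,sqrt( 15 )/15, 0.64,sqrt( 15 ),9 , 55*sqrt(6)/6,33.47 ]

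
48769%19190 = 10389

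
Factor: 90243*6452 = 582247836 = 2^2*3^2*37^1*271^1 * 1613^1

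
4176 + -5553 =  - 1377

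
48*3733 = 179184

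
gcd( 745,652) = 1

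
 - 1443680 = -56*25780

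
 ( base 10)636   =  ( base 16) 27C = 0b1001111100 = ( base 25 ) 10b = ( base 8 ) 1174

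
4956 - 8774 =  - 3818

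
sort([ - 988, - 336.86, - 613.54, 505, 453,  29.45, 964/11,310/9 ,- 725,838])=[ - 988, - 725 , - 613.54, - 336.86, 29.45,310/9,964/11, 453,505, 838]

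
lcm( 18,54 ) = 54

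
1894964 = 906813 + 988151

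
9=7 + 2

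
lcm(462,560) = 18480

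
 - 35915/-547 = 35915/547 = 65.66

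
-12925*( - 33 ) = 426525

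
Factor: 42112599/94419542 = 2^ ( - 1)*3^1*7^(-1)*6744253^( - 1 )*14037533^1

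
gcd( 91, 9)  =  1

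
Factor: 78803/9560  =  2^( - 3)* 5^( - 1)*239^(-1)*78803^1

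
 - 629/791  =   - 1 + 162/791= - 0.80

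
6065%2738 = 589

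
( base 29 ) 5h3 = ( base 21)ADI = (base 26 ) 6OL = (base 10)4701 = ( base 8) 11135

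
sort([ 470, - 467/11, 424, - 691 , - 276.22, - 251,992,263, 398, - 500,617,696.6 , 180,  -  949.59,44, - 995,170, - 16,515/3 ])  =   [ - 995,-949.59, - 691,-500,-276.22, - 251, - 467/11, - 16, 44, 170,515/3,180 , 263, 398,424,470,617,696.6,992]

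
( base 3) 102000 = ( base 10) 297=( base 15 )14C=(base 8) 451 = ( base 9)360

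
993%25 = 18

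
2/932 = 1/466   =  0.00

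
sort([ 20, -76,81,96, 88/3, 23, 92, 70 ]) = [- 76,20,23, 88/3,  70, 81, 92,96] 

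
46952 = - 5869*( - 8)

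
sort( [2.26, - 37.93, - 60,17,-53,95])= [-60, - 53,-37.93,2.26,17,95]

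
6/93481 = 6/93481 = 0.00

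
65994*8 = 527952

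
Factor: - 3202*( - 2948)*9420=88920052320  =  2^5*3^1*5^1*11^1*67^1 * 157^1 * 1601^1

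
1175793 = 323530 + 852263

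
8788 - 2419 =6369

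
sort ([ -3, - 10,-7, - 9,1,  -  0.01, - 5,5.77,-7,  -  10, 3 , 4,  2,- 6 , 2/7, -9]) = [-10,-10, - 9, - 9, - 7 , - 7,-6,  -  5,  -  3,-0.01, 2/7,1, 2,3,4, 5.77 ]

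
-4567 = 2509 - 7076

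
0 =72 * 0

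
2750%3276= 2750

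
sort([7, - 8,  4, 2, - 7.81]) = [  -  8, - 7.81,2, 4,7]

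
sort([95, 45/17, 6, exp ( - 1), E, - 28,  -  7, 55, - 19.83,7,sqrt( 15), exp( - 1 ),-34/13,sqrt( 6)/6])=[ - 28, - 19.83, - 7, - 34/13, exp( - 1) , exp( - 1), sqrt( 6)/6, 45/17,  E,sqrt( 15), 6,7, 55, 95]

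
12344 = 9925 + 2419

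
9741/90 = 108 + 7/30 = 108.23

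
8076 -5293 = 2783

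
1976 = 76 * 26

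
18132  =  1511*12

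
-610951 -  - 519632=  - 91319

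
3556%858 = 124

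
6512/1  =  6512 = 6512.00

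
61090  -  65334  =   - 4244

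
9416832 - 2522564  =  6894268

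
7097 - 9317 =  - 2220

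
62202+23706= 85908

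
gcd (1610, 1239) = 7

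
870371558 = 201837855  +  668533703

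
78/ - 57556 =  - 1 + 28739/28778 =- 0.00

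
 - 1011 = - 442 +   -  569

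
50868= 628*81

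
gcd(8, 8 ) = 8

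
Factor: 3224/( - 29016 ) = - 3^( - 2) = - 1/9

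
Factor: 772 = 2^2*193^1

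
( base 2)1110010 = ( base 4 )1302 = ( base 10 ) 114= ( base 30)3O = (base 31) 3L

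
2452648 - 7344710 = -4892062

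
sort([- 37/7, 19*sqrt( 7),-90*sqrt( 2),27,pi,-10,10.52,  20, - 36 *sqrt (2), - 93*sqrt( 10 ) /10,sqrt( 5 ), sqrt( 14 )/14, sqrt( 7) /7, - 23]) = [ - 90*sqrt(2) , - 36*sqrt( 2 ),- 93*sqrt(10) /10, - 23,-10, - 37/7, sqrt(14 )/14,sqrt( 7) /7,sqrt( 5 ),pi, 10.52, 20, 27,19* sqrt( 7)] 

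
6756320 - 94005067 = - 87248747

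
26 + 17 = 43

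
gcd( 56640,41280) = 960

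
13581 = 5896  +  7685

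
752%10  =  2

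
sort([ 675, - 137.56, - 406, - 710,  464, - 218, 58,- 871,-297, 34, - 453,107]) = [ - 871, - 710,-453, - 406, - 297, - 218, - 137.56,34,58, 107,464, 675]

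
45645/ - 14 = - 45645/14 = -3260.36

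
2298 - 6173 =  - 3875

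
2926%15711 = 2926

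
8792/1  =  8792 = 8792.00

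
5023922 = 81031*62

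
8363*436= 3646268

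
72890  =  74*985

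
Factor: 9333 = 3^2*17^1*61^1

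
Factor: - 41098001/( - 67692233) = 67^1*87629^1*9670319^(  -  1) = 5871143/9670319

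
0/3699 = 0= 0.00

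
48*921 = 44208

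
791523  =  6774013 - 5982490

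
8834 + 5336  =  14170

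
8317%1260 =757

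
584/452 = 1+33/113  =  1.29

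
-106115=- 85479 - 20636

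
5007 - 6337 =  -  1330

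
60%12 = 0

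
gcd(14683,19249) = 1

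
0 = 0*84461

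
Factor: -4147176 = -2^3*3^1*11^1*23^1* 683^1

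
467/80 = 467/80 = 5.84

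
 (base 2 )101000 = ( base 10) 40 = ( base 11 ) 37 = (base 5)130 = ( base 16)28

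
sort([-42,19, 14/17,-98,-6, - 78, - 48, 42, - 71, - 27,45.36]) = [ - 98,-78, - 71, - 48, - 42,  -  27 , - 6, 14/17, 19, 42, 45.36]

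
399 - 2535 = -2136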